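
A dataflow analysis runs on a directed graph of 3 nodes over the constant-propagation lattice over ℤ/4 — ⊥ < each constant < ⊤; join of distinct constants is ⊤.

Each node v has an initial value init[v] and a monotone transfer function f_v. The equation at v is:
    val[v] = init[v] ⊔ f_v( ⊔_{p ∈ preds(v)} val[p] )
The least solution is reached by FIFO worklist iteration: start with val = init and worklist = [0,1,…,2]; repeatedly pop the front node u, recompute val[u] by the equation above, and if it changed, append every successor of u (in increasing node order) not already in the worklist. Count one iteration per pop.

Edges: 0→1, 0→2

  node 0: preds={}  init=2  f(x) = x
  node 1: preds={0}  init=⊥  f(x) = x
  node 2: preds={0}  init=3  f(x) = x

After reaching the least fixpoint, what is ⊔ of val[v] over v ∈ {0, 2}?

⊤

Iteration log — 3 steps:
  step 1. node 0  ⊔preds=⊥  new=2  stable
  step 2. node 1  ⊔preds=2  new=2  old=⊥  +wl: 
  step 3. node 2  ⊔preds=2  new=⊤  old=3  +wl: 

Least fixpoint reached:
  node 0: 2
  node 1: 2
  node 2: ⊤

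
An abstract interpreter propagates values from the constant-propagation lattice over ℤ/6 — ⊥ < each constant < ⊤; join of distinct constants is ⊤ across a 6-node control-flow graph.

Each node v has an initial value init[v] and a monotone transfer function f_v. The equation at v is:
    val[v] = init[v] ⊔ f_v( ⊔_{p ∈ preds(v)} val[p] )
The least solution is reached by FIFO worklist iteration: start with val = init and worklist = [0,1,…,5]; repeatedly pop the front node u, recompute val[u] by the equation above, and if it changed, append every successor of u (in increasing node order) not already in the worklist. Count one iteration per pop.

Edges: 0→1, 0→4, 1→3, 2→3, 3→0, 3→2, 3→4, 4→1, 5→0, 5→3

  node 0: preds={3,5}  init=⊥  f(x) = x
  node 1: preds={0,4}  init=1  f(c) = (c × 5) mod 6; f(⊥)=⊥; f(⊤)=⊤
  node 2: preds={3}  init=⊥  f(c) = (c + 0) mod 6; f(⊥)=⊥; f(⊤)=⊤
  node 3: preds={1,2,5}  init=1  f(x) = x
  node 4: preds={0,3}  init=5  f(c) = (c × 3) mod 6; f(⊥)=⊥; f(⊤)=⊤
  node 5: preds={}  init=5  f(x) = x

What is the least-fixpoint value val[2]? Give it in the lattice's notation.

⊤

Trace (10 dequeues):
  [1] u=0 | in ⊤ | out ⊤ | prev ⊥ | push {}
  [2] u=1 | in ⊤ | out ⊤ | prev 1 | push {}
  [3] u=2 | in 1 | out 1 | prev ⊥ | push {}
  [4] u=3 | in ⊤ | out ⊤ | prev 1 | push {0,2}
  [5] u=4 | in ⊤ | out ⊤ | prev 5 | push {1}
  [6] u=5 | in ⊥ | out 5 | ==
  [7] u=0 | in ⊤ | out ⊤ | ==
  [8] u=2 | in ⊤ | out ⊤ | prev 1 | push {3}
  [9] u=1 | in ⊤ | out ⊤ | ==
  [10] u=3 | in ⊤ | out ⊤ | ==

Converged values:
  [0] ⊤
  [1] ⊤
  [2] ⊤
  [3] ⊤
  [4] ⊤
  [5] 5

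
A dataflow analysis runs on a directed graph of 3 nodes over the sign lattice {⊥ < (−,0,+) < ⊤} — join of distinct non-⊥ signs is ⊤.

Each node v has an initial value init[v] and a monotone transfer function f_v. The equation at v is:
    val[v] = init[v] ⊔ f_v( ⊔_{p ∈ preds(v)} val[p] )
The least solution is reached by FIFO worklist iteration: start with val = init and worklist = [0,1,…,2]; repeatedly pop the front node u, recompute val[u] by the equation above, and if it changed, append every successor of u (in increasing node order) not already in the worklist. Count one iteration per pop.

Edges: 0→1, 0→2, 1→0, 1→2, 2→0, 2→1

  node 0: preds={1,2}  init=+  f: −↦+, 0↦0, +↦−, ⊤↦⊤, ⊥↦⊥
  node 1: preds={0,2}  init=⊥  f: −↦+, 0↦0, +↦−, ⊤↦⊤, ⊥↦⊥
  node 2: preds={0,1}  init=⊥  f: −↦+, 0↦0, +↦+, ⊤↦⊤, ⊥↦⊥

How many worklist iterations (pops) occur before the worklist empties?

7

Trace (7 dequeues):
  [1] u=0 | in ⊥ | out + | ==
  [2] u=1 | in + | out − | prev ⊥ | push {0}
  [3] u=2 | in ⊤ | out ⊤ | prev ⊥ | push {1}
  [4] u=0 | in ⊤ | out ⊤ | prev + | push {2}
  [5] u=1 | in ⊤ | out ⊤ | prev − | push {0}
  [6] u=2 | in ⊤ | out ⊤ | ==
  [7] u=0 | in ⊤ | out ⊤ | ==

Converged values:
  [0] ⊤
  [1] ⊤
  [2] ⊤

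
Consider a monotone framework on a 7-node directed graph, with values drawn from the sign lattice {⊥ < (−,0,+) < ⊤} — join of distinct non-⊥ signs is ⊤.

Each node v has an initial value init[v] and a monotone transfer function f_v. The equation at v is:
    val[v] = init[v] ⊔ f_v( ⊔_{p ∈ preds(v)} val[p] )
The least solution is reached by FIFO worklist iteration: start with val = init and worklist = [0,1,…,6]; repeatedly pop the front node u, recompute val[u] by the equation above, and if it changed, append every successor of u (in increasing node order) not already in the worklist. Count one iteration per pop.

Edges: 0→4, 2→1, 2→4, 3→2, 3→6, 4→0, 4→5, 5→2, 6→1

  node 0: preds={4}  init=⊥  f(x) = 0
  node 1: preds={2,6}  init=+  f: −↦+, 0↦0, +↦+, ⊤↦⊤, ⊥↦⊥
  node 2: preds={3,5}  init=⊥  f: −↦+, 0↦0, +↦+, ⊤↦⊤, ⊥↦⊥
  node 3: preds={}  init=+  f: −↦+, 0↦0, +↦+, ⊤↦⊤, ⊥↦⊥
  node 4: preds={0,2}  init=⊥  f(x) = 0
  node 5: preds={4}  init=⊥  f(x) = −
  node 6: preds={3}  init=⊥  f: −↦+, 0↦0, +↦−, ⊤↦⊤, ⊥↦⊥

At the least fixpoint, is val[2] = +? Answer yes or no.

no

Worklist (12 pops):
  #1 pop 0: in=⊥ → 0 (was ⊥); enqueue []
  #2 pop 1: in=⊥ → + (no change)
  #3 pop 2: in=+ → + (was ⊥); enqueue [1]
  #4 pop 3: in=⊥ → + (no change)
  #5 pop 4: in=⊤ → 0 (was ⊥); enqueue [0]
  #6 pop 5: in=0 → − (was ⊥); enqueue [2]
  #7 pop 6: in=+ → − (was ⊥); enqueue []
  #8 pop 1: in=⊤ → ⊤ (was +); enqueue []
  #9 pop 0: in=0 → 0 (no change)
  #10 pop 2: in=⊤ → ⊤ (was +); enqueue [1,4]
  #11 pop 1: in=⊤ → ⊤ (no change)
  #12 pop 4: in=⊤ → 0 (no change)

Fixpoint:
  val[0] = 0
  val[1] = ⊤
  val[2] = ⊤
  val[3] = +
  val[4] = 0
  val[5] = −
  val[6] = −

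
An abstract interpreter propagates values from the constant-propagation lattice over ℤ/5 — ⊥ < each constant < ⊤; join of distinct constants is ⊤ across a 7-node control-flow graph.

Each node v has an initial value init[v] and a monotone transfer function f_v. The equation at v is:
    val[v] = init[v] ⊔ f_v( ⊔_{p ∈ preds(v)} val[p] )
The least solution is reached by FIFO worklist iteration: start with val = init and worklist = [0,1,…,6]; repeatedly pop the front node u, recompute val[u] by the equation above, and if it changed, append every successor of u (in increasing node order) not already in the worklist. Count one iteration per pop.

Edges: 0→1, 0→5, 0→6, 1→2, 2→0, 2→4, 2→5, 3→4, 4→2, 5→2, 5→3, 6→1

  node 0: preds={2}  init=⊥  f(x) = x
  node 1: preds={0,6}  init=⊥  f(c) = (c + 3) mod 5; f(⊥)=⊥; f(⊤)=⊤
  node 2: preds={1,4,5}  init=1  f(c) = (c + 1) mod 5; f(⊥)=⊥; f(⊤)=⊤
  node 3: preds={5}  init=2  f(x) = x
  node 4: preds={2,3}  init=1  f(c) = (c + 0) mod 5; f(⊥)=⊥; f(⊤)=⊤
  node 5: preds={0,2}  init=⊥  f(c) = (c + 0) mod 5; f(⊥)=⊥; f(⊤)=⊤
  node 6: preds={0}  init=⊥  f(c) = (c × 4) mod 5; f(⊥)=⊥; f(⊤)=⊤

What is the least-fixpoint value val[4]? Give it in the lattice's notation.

⊤

Iteration log — 16 steps:
  step 1. node 0  ⊔preds=1  new=1  old=⊥  +wl: 
  step 2. node 1  ⊔preds=1  new=4  old=⊥  +wl: 
  step 3. node 2  ⊔preds=⊤  new=⊤  old=1  +wl: 0
  step 4. node 3  ⊔preds=⊥  new=2  stable
  step 5. node 4  ⊔preds=⊤  new=⊤  old=1  +wl: 2
  step 6. node 5  ⊔preds=⊤  new=⊤  old=⊥  +wl: 3
  step 7. node 6  ⊔preds=1  new=4  old=⊥  +wl: 1
  step 8. node 0  ⊔preds=⊤  new=⊤  old=1  +wl: 5,6
  step 9. node 2  ⊔preds=⊤  new=⊤  stable
  step 10. node 3  ⊔preds=⊤  new=⊤  old=2  +wl: 4
  step 11. node 1  ⊔preds=⊤  new=⊤  old=4  +wl: 2
  step 12. node 5  ⊔preds=⊤  new=⊤  stable
  step 13. node 6  ⊔preds=⊤  new=⊤  old=4  +wl: 1
  step 14. node 4  ⊔preds=⊤  new=⊤  stable
  step 15. node 2  ⊔preds=⊤  new=⊤  stable
  step 16. node 1  ⊔preds=⊤  new=⊤  stable

Least fixpoint reached:
  node 0: ⊤
  node 1: ⊤
  node 2: ⊤
  node 3: ⊤
  node 4: ⊤
  node 5: ⊤
  node 6: ⊤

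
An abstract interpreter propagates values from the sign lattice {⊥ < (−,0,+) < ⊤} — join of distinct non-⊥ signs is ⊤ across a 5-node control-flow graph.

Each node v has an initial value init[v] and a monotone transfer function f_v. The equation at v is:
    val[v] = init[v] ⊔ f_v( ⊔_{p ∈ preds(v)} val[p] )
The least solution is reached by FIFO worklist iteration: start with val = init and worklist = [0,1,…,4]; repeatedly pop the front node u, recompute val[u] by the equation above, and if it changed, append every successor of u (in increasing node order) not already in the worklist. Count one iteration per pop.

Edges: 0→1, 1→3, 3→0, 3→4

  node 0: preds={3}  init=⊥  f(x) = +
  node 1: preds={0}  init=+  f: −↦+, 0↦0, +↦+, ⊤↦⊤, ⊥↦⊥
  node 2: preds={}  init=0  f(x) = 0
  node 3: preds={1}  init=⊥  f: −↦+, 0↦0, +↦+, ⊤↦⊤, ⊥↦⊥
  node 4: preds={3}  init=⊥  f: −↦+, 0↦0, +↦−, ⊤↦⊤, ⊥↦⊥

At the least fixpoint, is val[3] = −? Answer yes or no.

no

Iteration log — 6 steps:
  step 1. node 0  ⊔preds=⊥  new=+  old=⊥  +wl: 
  step 2. node 1  ⊔preds=+  new=+  stable
  step 3. node 2  ⊔preds=⊥  new=0  stable
  step 4. node 3  ⊔preds=+  new=+  old=⊥  +wl: 0
  step 5. node 4  ⊔preds=+  new=−  old=⊥  +wl: 
  step 6. node 0  ⊔preds=+  new=+  stable

Least fixpoint reached:
  node 0: +
  node 1: +
  node 2: 0
  node 3: +
  node 4: −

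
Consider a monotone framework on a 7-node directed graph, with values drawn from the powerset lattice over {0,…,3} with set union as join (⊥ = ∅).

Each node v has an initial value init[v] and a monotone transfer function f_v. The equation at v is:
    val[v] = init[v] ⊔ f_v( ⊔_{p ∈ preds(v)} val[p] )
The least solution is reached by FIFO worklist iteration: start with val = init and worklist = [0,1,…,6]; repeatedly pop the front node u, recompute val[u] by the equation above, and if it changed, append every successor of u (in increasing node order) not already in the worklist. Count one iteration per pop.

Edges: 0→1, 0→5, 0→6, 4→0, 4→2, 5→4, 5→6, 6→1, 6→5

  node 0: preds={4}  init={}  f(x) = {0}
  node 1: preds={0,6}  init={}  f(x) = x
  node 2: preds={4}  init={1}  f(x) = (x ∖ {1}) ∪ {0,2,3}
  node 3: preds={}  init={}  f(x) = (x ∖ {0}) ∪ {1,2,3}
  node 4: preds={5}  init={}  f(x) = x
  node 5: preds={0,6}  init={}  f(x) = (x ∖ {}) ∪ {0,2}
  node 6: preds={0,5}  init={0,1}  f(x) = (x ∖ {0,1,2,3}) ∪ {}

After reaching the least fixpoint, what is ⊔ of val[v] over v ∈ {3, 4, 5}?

{0,1,2,3}

Trace (10 dequeues):
  [1] u=0 | in {} | out {0} | prev {} | push {}
  [2] u=1 | in {0,1} | out {0,1} | prev {} | push {}
  [3] u=2 | in {} | out {0,1,2,3} | prev {1} | push {}
  [4] u=3 | in {} | out {1,2,3} | prev {} | push {}
  [5] u=4 | in {} | out {} | ==
  [6] u=5 | in {0,1} | out {0,1,2} | prev {} | push {4}
  [7] u=6 | in {0,1,2} | out {0,1} | ==
  [8] u=4 | in {0,1,2} | out {0,1,2} | prev {} | push {0,2}
  [9] u=0 | in {0,1,2} | out {0} | ==
  [10] u=2 | in {0,1,2} | out {0,1,2,3} | ==

Converged values:
  [0] {0}
  [1] {0,1}
  [2] {0,1,2,3}
  [3] {1,2,3}
  [4] {0,1,2}
  [5] {0,1,2}
  [6] {0,1}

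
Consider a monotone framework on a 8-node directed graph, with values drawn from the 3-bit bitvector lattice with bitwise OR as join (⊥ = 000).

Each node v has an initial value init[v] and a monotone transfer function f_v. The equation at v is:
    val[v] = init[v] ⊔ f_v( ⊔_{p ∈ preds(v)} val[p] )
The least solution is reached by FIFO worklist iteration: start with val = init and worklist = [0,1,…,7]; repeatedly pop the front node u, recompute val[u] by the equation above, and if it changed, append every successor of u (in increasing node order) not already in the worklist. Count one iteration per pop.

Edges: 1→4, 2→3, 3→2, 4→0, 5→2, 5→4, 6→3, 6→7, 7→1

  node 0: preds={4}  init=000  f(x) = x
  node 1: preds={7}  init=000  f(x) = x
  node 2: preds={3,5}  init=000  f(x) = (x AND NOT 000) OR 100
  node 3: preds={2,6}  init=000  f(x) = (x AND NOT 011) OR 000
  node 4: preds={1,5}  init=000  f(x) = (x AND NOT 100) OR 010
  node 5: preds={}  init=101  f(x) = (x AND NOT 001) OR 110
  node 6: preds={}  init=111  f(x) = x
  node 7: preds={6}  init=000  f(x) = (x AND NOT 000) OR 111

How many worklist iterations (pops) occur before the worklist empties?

Iteration log — 14 steps:
  step 1. node 0  ⊔preds=000  new=000  stable
  step 2. node 1  ⊔preds=000  new=000  stable
  step 3. node 2  ⊔preds=101  new=101  old=000  +wl: 
  step 4. node 3  ⊔preds=111  new=100  old=000  +wl: 2
  step 5. node 4  ⊔preds=101  new=011  old=000  +wl: 0
  step 6. node 5  ⊔preds=000  new=111  old=101  +wl: 4
  step 7. node 6  ⊔preds=000  new=111  stable
  step 8. node 7  ⊔preds=111  new=111  old=000  +wl: 1
  step 9. node 2  ⊔preds=111  new=111  old=101  +wl: 3
  step 10. node 0  ⊔preds=011  new=011  old=000  +wl: 
  step 11. node 4  ⊔preds=111  new=011  stable
  step 12. node 1  ⊔preds=111  new=111  old=000  +wl: 4
  step 13. node 3  ⊔preds=111  new=100  stable
  step 14. node 4  ⊔preds=111  new=011  stable

Least fixpoint reached:
  node 0: 011
  node 1: 111
  node 2: 111
  node 3: 100
  node 4: 011
  node 5: 111
  node 6: 111
  node 7: 111

14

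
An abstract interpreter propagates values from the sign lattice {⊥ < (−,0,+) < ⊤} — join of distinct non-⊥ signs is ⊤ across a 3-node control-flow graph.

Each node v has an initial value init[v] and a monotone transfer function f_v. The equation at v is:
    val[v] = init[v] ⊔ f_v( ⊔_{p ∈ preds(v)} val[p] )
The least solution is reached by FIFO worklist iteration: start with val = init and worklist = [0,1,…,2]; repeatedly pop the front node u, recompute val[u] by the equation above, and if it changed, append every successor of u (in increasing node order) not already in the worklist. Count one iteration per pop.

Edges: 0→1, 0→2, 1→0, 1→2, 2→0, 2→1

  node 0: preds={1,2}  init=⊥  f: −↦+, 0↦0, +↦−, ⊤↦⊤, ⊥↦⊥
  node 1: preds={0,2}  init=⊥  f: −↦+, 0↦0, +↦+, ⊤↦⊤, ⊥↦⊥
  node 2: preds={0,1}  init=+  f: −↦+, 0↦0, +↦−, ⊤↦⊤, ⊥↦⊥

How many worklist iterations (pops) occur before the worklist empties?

6

Worklist (6 pops):
  #1 pop 0: in=+ → − (was ⊥); enqueue []
  #2 pop 1: in=⊤ → ⊤ (was ⊥); enqueue [0]
  #3 pop 2: in=⊤ → ⊤ (was +); enqueue [1]
  #4 pop 0: in=⊤ → ⊤ (was −); enqueue [2]
  #5 pop 1: in=⊤ → ⊤ (no change)
  #6 pop 2: in=⊤ → ⊤ (no change)

Fixpoint:
  val[0] = ⊤
  val[1] = ⊤
  val[2] = ⊤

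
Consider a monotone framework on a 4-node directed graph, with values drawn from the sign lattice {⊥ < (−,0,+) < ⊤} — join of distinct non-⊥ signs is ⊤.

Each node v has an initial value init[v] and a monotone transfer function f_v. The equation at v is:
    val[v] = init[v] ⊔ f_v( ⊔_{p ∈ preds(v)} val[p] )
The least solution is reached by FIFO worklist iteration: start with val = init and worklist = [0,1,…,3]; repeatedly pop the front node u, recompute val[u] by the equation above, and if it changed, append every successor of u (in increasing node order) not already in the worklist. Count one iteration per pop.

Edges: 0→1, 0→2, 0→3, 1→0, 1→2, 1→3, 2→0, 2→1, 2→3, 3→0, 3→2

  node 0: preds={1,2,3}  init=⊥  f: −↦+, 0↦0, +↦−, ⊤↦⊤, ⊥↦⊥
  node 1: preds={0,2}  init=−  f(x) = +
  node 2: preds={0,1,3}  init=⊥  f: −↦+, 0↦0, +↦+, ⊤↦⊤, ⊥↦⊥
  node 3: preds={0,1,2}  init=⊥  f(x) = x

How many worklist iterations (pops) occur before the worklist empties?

8

Iteration log — 8 steps:
  step 1. node 0  ⊔preds=−  new=+  old=⊥  +wl: 
  step 2. node 1  ⊔preds=+  new=⊤  old=−  +wl: 0
  step 3. node 2  ⊔preds=⊤  new=⊤  old=⊥  +wl: 1
  step 4. node 3  ⊔preds=⊤  new=⊤  old=⊥  +wl: 2
  step 5. node 0  ⊔preds=⊤  new=⊤  old=+  +wl: 3
  step 6. node 1  ⊔preds=⊤  new=⊤  stable
  step 7. node 2  ⊔preds=⊤  new=⊤  stable
  step 8. node 3  ⊔preds=⊤  new=⊤  stable

Least fixpoint reached:
  node 0: ⊤
  node 1: ⊤
  node 2: ⊤
  node 3: ⊤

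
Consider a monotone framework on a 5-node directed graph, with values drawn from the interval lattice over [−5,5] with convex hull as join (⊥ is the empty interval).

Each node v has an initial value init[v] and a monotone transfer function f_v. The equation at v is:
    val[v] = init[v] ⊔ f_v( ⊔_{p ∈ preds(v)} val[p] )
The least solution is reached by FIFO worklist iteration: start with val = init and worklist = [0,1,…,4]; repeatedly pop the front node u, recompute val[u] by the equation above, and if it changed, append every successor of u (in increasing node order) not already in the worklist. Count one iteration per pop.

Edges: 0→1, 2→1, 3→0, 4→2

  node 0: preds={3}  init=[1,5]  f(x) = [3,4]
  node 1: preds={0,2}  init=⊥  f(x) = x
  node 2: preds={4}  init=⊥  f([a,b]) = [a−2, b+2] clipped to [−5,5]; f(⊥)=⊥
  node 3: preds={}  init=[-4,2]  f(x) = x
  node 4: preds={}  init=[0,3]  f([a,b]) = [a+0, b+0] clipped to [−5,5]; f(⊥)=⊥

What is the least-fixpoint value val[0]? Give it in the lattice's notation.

[1,5]

Worklist (6 pops):
  #1 pop 0: in=[-4,2] → [1,5] (no change)
  #2 pop 1: in=[1,5] → [1,5] (was ⊥); enqueue []
  #3 pop 2: in=[0,3] → [-2,5] (was ⊥); enqueue [1]
  #4 pop 3: in=⊥ → [-4,2] (no change)
  #5 pop 4: in=⊥ → [0,3] (no change)
  #6 pop 1: in=[-2,5] → [-2,5] (was [1,5]); enqueue []

Fixpoint:
  val[0] = [1,5]
  val[1] = [-2,5]
  val[2] = [-2,5]
  val[3] = [-4,2]
  val[4] = [0,3]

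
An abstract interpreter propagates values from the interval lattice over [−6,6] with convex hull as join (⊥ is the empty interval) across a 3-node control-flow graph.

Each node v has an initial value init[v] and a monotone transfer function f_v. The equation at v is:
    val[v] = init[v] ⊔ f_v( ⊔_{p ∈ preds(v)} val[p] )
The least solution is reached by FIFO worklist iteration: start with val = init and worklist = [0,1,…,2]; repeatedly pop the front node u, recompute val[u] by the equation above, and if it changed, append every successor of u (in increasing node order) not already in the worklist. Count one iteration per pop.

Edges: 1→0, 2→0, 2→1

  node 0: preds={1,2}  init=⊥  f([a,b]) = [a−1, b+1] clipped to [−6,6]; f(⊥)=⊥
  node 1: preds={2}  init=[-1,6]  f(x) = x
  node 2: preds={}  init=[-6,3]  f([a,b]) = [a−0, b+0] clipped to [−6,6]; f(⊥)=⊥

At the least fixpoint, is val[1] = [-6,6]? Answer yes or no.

yes

Trace (4 dequeues):
  [1] u=0 | in [-6,6] | out [-6,6] | prev ⊥ | push {}
  [2] u=1 | in [-6,3] | out [-6,6] | prev [-1,6] | push {0}
  [3] u=2 | in ⊥ | out [-6,3] | ==
  [4] u=0 | in [-6,6] | out [-6,6] | ==

Converged values:
  [0] [-6,6]
  [1] [-6,6]
  [2] [-6,3]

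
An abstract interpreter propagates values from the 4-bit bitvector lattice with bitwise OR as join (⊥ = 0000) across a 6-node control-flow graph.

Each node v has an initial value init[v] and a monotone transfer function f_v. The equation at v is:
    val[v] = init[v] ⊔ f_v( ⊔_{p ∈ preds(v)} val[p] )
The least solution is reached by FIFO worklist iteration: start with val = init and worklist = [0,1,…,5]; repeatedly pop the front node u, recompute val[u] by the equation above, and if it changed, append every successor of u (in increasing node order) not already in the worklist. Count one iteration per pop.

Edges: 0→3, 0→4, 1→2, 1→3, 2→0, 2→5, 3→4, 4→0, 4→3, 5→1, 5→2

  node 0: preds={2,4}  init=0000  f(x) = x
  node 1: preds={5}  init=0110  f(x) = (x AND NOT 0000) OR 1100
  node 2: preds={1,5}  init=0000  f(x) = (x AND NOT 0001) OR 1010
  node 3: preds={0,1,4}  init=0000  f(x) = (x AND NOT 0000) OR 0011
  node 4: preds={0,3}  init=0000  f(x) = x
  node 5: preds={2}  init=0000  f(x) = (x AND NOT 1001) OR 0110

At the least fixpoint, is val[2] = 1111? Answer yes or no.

no

Trace (11 dequeues):
  [1] u=0 | in 0000 | out 0000 | ==
  [2] u=1 | in 0000 | out 1110 | prev 0110 | push {}
  [3] u=2 | in 1110 | out 1110 | prev 0000 | push {0}
  [4] u=3 | in 1110 | out 1111 | prev 0000 | push {}
  [5] u=4 | in 1111 | out 1111 | prev 0000 | push {3}
  [6] u=5 | in 1110 | out 0110 | prev 0000 | push {1,2}
  [7] u=0 | in 1111 | out 1111 | prev 0000 | push {4}
  [8] u=3 | in 1111 | out 1111 | ==
  [9] u=1 | in 0110 | out 1110 | ==
  [10] u=2 | in 1110 | out 1110 | ==
  [11] u=4 | in 1111 | out 1111 | ==

Converged values:
  [0] 1111
  [1] 1110
  [2] 1110
  [3] 1111
  [4] 1111
  [5] 0110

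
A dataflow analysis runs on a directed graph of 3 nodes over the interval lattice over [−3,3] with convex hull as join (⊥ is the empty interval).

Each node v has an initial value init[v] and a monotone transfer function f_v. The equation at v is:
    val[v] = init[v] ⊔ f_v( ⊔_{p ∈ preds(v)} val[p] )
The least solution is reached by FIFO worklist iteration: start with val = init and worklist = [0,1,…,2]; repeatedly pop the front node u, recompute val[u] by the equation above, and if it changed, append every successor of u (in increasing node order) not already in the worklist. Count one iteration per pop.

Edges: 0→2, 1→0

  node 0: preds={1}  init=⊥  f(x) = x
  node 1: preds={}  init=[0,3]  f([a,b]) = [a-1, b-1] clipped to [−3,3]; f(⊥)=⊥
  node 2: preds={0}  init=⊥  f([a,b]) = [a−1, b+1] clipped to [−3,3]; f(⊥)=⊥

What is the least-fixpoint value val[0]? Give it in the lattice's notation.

Worklist (3 pops):
  #1 pop 0: in=[0,3] → [0,3] (was ⊥); enqueue []
  #2 pop 1: in=⊥ → [0,3] (no change)
  #3 pop 2: in=[0,3] → [-1,3] (was ⊥); enqueue []

Fixpoint:
  val[0] = [0,3]
  val[1] = [0,3]
  val[2] = [-1,3]

[0,3]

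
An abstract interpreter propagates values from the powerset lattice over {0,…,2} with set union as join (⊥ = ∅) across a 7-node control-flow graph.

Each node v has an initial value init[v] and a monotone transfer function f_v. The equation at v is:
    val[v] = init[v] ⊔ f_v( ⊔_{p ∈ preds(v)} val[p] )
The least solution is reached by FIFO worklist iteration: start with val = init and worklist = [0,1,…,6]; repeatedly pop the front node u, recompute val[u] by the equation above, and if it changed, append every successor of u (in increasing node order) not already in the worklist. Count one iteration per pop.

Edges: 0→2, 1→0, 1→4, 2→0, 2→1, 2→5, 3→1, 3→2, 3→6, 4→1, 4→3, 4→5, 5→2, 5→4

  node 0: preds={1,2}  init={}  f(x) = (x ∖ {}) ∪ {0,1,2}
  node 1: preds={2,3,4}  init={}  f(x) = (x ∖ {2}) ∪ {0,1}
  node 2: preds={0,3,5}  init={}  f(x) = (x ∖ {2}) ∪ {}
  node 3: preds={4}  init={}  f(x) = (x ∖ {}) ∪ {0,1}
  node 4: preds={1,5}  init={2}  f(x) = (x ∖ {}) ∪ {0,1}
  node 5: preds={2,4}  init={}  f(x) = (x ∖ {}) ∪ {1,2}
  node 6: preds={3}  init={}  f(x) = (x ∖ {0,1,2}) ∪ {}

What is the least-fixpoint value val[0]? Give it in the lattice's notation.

{0,1,2}

Trace (12 dequeues):
  [1] u=0 | in {} | out {0,1,2} | prev {} | push {}
  [2] u=1 | in {2} | out {0,1} | prev {} | push {0}
  [3] u=2 | in {0,1,2} | out {0,1} | prev {} | push {1}
  [4] u=3 | in {2} | out {0,1,2} | prev {} | push {2}
  [5] u=4 | in {0,1} | out {0,1,2} | prev {2} | push {3}
  [6] u=5 | in {0,1,2} | out {0,1,2} | prev {} | push {4}
  [7] u=6 | in {0,1,2} | out {} | ==
  [8] u=0 | in {0,1} | out {0,1,2} | ==
  [9] u=1 | in {0,1,2} | out {0,1} | ==
  [10] u=2 | in {0,1,2} | out {0,1} | ==
  [11] u=3 | in {0,1,2} | out {0,1,2} | ==
  [12] u=4 | in {0,1,2} | out {0,1,2} | ==

Converged values:
  [0] {0,1,2}
  [1] {0,1}
  [2] {0,1}
  [3] {0,1,2}
  [4] {0,1,2}
  [5] {0,1,2}
  [6] {}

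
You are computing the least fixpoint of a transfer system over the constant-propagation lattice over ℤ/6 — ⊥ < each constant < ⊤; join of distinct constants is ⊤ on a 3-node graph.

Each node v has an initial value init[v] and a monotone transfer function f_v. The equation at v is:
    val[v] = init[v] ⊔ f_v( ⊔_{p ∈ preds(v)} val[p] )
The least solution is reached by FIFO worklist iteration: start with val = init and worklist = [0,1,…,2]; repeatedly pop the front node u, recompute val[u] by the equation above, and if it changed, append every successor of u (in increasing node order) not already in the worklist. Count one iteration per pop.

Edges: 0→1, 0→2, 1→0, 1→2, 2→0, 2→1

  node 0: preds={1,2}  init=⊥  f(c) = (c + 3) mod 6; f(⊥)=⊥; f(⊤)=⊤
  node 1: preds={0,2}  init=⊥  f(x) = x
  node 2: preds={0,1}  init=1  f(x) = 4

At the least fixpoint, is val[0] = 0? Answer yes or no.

no

Worklist (6 pops):
  #1 pop 0: in=1 → 4 (was ⊥); enqueue []
  #2 pop 1: in=⊤ → ⊤ (was ⊥); enqueue [0]
  #3 pop 2: in=⊤ → ⊤ (was 1); enqueue [1]
  #4 pop 0: in=⊤ → ⊤ (was 4); enqueue [2]
  #5 pop 1: in=⊤ → ⊤ (no change)
  #6 pop 2: in=⊤ → ⊤ (no change)

Fixpoint:
  val[0] = ⊤
  val[1] = ⊤
  val[2] = ⊤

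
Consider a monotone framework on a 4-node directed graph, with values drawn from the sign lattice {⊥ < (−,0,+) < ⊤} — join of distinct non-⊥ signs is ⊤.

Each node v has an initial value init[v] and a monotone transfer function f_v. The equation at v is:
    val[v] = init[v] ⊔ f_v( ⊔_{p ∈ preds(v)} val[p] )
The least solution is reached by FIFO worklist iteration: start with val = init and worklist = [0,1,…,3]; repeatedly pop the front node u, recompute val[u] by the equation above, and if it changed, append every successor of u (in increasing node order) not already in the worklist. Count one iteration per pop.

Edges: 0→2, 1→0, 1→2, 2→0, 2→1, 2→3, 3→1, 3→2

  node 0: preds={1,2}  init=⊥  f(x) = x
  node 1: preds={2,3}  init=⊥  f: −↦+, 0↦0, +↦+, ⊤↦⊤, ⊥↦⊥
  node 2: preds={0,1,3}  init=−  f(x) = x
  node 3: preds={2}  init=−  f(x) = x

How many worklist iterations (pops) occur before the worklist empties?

8

Worklist (8 pops):
  #1 pop 0: in=− → − (was ⊥); enqueue []
  #2 pop 1: in=− → + (was ⊥); enqueue [0]
  #3 pop 2: in=⊤ → ⊤ (was −); enqueue [1]
  #4 pop 3: in=⊤ → ⊤ (was −); enqueue [2]
  #5 pop 0: in=⊤ → ⊤ (was −); enqueue []
  #6 pop 1: in=⊤ → ⊤ (was +); enqueue [0]
  #7 pop 2: in=⊤ → ⊤ (no change)
  #8 pop 0: in=⊤ → ⊤ (no change)

Fixpoint:
  val[0] = ⊤
  val[1] = ⊤
  val[2] = ⊤
  val[3] = ⊤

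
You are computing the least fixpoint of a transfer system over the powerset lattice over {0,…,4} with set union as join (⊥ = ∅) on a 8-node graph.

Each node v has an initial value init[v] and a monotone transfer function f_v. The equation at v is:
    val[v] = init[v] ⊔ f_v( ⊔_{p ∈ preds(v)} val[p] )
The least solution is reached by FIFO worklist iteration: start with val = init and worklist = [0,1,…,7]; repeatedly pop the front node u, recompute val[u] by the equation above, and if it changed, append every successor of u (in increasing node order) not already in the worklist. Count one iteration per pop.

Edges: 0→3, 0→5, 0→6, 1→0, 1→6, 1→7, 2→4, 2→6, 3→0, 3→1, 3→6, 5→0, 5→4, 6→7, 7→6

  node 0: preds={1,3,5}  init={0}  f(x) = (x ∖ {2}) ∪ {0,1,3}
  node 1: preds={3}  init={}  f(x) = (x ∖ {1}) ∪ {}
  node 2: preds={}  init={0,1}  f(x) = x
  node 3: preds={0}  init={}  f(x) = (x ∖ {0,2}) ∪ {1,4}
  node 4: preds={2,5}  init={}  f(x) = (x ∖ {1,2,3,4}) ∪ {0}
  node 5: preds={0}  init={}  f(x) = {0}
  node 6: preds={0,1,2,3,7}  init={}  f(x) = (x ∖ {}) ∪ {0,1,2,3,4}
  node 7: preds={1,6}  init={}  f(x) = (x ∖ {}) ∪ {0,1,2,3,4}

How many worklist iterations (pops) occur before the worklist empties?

16

Worklist (16 pops):
  #1 pop 0: in={} → {0,1,3} (was {0}); enqueue []
  #2 pop 1: in={} → {} (no change)
  #3 pop 2: in={} → {0,1} (no change)
  #4 pop 3: in={0,1,3} → {1,3,4} (was {}); enqueue [0,1]
  #5 pop 4: in={0,1} → {0} (was {}); enqueue []
  #6 pop 5: in={0,1,3} → {0} (was {}); enqueue [4]
  #7 pop 6: in={0,1,3,4} → {0,1,2,3,4} (was {}); enqueue []
  #8 pop 7: in={0,1,2,3,4} → {0,1,2,3,4} (was {}); enqueue [6]
  #9 pop 0: in={0,1,3,4} → {0,1,3,4} (was {0,1,3}); enqueue [3,5]
  #10 pop 1: in={1,3,4} → {3,4} (was {}); enqueue [0,7]
  #11 pop 4: in={0,1} → {0} (no change)
  #12 pop 6: in={0,1,2,3,4} → {0,1,2,3,4} (no change)
  #13 pop 3: in={0,1,3,4} → {1,3,4} (no change)
  #14 pop 5: in={0,1,3,4} → {0} (no change)
  #15 pop 0: in={0,1,3,4} → {0,1,3,4} (no change)
  #16 pop 7: in={0,1,2,3,4} → {0,1,2,3,4} (no change)

Fixpoint:
  val[0] = {0,1,3,4}
  val[1] = {3,4}
  val[2] = {0,1}
  val[3] = {1,3,4}
  val[4] = {0}
  val[5] = {0}
  val[6] = {0,1,2,3,4}
  val[7] = {0,1,2,3,4}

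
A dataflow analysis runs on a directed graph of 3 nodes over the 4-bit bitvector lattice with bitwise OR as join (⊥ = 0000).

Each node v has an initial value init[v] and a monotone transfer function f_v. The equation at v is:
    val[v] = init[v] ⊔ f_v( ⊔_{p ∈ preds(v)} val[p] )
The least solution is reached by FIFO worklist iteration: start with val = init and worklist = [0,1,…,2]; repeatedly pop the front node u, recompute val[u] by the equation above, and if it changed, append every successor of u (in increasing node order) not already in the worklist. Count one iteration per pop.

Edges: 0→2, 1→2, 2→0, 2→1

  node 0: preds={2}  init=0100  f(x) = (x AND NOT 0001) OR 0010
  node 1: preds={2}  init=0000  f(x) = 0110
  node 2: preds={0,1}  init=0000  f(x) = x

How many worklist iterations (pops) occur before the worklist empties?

5

Worklist (5 pops):
  #1 pop 0: in=0000 → 0110 (was 0100); enqueue []
  #2 pop 1: in=0000 → 0110 (was 0000); enqueue []
  #3 pop 2: in=0110 → 0110 (was 0000); enqueue [0,1]
  #4 pop 0: in=0110 → 0110 (no change)
  #5 pop 1: in=0110 → 0110 (no change)

Fixpoint:
  val[0] = 0110
  val[1] = 0110
  val[2] = 0110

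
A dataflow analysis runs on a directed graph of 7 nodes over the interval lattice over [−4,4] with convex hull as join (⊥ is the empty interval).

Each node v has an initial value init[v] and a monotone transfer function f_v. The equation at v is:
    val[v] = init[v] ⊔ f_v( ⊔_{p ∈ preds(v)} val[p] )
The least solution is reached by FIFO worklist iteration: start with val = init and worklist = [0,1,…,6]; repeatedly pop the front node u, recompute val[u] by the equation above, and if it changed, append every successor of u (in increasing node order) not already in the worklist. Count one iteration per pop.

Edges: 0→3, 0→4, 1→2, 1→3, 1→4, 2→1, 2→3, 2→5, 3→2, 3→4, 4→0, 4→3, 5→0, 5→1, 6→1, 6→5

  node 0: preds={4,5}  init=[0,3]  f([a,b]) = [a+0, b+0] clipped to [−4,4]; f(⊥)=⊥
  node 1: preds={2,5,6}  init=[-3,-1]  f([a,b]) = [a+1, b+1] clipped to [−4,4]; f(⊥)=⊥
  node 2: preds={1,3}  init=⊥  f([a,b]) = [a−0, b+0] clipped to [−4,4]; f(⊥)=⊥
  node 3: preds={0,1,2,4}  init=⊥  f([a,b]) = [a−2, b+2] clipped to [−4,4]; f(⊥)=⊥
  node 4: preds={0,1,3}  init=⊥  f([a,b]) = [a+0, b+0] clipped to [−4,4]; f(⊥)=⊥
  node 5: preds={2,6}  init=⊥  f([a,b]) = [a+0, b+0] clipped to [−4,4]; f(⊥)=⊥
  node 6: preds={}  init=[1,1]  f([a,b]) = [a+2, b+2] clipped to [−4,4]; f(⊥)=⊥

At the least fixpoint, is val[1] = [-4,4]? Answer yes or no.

Worklist (19 pops):
  #1 pop 0: in=⊥ → [0,3] (no change)
  #2 pop 1: in=[1,1] → [-3,2] (was [-3,-1]); enqueue []
  #3 pop 2: in=[-3,2] → [-3,2] (was ⊥); enqueue [1]
  #4 pop 3: in=[-3,3] → [-4,4] (was ⊥); enqueue [2]
  #5 pop 4: in=[-4,4] → [-4,4] (was ⊥); enqueue [0,3]
  #6 pop 5: in=[-3,2] → [-3,2] (was ⊥); enqueue []
  #7 pop 6: in=⊥ → [1,1] (no change)
  #8 pop 1: in=[-3,2] → [-3,3] (was [-3,2]); enqueue [4]
  #9 pop 2: in=[-4,4] → [-4,4] (was [-3,2]); enqueue [1,5]
  #10 pop 0: in=[-4,4] → [-4,4] (was [0,3]); enqueue []
  #11 pop 3: in=[-4,4] → [-4,4] (no change)
  #12 pop 4: in=[-4,4] → [-4,4] (no change)
  #13 pop 1: in=[-4,4] → [-3,4] (was [-3,3]); enqueue [2,3,4]
  #14 pop 5: in=[-4,4] → [-4,4] (was [-3,2]); enqueue [0,1]
  #15 pop 2: in=[-4,4] → [-4,4] (no change)
  #16 pop 3: in=[-4,4] → [-4,4] (no change)
  #17 pop 4: in=[-4,4] → [-4,4] (no change)
  #18 pop 0: in=[-4,4] → [-4,4] (no change)
  #19 pop 1: in=[-4,4] → [-3,4] (no change)

Fixpoint:
  val[0] = [-4,4]
  val[1] = [-3,4]
  val[2] = [-4,4]
  val[3] = [-4,4]
  val[4] = [-4,4]
  val[5] = [-4,4]
  val[6] = [1,1]

no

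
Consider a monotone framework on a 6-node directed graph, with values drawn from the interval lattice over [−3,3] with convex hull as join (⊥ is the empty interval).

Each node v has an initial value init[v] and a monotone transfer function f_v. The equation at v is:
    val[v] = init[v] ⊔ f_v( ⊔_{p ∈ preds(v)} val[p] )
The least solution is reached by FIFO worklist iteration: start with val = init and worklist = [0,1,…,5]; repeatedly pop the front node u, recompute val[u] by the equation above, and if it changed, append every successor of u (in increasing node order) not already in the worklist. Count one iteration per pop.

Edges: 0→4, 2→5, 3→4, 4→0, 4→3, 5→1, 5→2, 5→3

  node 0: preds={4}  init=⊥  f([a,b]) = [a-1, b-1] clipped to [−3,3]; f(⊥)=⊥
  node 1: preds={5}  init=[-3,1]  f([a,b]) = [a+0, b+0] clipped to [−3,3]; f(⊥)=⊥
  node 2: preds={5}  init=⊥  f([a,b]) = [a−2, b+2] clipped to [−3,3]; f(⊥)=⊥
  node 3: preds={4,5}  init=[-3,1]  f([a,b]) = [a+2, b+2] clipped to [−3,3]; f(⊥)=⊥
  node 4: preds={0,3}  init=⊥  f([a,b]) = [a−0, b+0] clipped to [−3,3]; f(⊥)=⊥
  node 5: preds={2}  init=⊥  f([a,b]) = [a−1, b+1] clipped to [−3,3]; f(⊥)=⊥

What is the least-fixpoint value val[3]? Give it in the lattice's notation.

[-3,3]

Worklist (12 pops):
  #1 pop 0: in=⊥ → ⊥ (no change)
  #2 pop 1: in=⊥ → [-3,1] (no change)
  #3 pop 2: in=⊥ → ⊥ (no change)
  #4 pop 3: in=⊥ → [-3,1] (no change)
  #5 pop 4: in=[-3,1] → [-3,1] (was ⊥); enqueue [0,3]
  #6 pop 5: in=⊥ → ⊥ (no change)
  #7 pop 0: in=[-3,1] → [-3,0] (was ⊥); enqueue [4]
  #8 pop 3: in=[-3,1] → [-3,3] (was [-3,1]); enqueue []
  #9 pop 4: in=[-3,3] → [-3,3] (was [-3,1]); enqueue [0,3]
  #10 pop 0: in=[-3,3] → [-3,2] (was [-3,0]); enqueue [4]
  #11 pop 3: in=[-3,3] → [-3,3] (no change)
  #12 pop 4: in=[-3,3] → [-3,3] (no change)

Fixpoint:
  val[0] = [-3,2]
  val[1] = [-3,1]
  val[2] = ⊥
  val[3] = [-3,3]
  val[4] = [-3,3]
  val[5] = ⊥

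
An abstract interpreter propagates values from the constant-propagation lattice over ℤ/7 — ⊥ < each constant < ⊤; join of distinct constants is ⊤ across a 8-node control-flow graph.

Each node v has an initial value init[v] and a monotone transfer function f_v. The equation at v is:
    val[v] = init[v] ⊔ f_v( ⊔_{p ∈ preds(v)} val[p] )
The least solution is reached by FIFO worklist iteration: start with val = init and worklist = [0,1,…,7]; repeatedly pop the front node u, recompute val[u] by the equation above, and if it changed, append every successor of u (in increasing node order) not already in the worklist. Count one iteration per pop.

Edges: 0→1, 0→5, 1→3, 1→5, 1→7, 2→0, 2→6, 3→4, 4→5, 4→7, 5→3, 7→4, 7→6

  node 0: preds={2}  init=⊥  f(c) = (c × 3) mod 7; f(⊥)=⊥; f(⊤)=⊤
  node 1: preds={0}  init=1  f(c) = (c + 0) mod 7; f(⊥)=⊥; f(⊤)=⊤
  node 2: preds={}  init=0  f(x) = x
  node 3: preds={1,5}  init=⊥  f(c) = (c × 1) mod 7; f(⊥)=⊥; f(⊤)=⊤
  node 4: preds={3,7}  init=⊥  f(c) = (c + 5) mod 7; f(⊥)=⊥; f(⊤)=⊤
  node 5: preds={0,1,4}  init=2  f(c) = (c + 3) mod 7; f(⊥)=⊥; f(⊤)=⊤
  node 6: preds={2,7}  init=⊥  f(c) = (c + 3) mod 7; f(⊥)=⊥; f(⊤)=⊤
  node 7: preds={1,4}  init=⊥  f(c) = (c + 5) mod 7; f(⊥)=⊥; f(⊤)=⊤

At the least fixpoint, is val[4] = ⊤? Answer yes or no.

Iteration log — 11 steps:
  step 1. node 0  ⊔preds=0  new=0  old=⊥  +wl: 
  step 2. node 1  ⊔preds=0  new=⊤  old=1  +wl: 
  step 3. node 2  ⊔preds=⊥  new=0  stable
  step 4. node 3  ⊔preds=⊤  new=⊤  old=⊥  +wl: 
  step 5. node 4  ⊔preds=⊤  new=⊤  old=⊥  +wl: 
  step 6. node 5  ⊔preds=⊤  new=⊤  old=2  +wl: 3
  step 7. node 6  ⊔preds=0  new=3  old=⊥  +wl: 
  step 8. node 7  ⊔preds=⊤  new=⊤  old=⊥  +wl: 4,6
  step 9. node 3  ⊔preds=⊤  new=⊤  stable
  step 10. node 4  ⊔preds=⊤  new=⊤  stable
  step 11. node 6  ⊔preds=⊤  new=⊤  old=3  +wl: 

Least fixpoint reached:
  node 0: 0
  node 1: ⊤
  node 2: 0
  node 3: ⊤
  node 4: ⊤
  node 5: ⊤
  node 6: ⊤
  node 7: ⊤

yes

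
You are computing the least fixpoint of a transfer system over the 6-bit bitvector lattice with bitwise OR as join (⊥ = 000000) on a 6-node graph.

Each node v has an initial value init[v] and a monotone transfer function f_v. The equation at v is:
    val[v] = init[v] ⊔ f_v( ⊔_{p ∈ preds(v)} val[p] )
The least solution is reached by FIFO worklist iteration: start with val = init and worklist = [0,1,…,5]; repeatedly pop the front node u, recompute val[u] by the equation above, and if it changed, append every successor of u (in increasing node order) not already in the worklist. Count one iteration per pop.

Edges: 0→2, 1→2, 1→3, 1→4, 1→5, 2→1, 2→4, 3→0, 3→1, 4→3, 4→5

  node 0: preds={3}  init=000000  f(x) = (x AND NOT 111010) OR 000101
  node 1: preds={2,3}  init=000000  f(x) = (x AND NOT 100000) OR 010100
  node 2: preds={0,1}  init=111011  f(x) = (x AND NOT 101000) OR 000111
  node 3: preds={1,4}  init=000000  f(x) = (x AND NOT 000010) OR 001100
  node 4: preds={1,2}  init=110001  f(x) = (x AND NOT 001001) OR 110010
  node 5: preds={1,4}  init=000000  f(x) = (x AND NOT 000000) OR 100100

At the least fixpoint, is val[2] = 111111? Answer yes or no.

yes

Iteration log — 9 steps:
  step 1. node 0  ⊔preds=000000  new=000101  old=000000  +wl: 
  step 2. node 1  ⊔preds=111011  new=011111  old=000000  +wl: 
  step 3. node 2  ⊔preds=011111  new=111111  old=111011  +wl: 1
  step 4. node 3  ⊔preds=111111  new=111101  old=000000  +wl: 0
  step 5. node 4  ⊔preds=111111  new=110111  old=110001  +wl: 3
  step 6. node 5  ⊔preds=111111  new=111111  old=000000  +wl: 
  step 7. node 1  ⊔preds=111111  new=011111  stable
  step 8. node 0  ⊔preds=111101  new=000101  stable
  step 9. node 3  ⊔preds=111111  new=111101  stable

Least fixpoint reached:
  node 0: 000101
  node 1: 011111
  node 2: 111111
  node 3: 111101
  node 4: 110111
  node 5: 111111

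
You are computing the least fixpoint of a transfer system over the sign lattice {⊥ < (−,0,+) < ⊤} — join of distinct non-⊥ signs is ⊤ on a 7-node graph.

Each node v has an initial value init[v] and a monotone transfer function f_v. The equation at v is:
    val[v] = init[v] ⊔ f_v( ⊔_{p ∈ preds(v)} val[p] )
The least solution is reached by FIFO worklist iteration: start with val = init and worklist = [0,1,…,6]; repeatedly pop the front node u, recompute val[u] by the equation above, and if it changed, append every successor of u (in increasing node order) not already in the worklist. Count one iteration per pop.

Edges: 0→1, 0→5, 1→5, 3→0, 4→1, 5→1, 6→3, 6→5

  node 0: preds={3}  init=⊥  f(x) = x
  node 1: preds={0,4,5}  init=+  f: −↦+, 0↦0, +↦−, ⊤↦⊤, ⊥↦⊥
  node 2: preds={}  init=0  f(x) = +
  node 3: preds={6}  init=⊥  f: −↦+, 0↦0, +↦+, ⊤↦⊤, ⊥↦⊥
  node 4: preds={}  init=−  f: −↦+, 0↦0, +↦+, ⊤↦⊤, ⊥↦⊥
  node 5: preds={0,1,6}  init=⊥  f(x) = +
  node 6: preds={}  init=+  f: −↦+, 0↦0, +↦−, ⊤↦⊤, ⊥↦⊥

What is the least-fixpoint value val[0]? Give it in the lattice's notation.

+

Worklist (10 pops):
  #1 pop 0: in=⊥ → ⊥ (no change)
  #2 pop 1: in=− → + (no change)
  #3 pop 2: in=⊥ → ⊤ (was 0); enqueue []
  #4 pop 3: in=+ → + (was ⊥); enqueue [0]
  #5 pop 4: in=⊥ → − (no change)
  #6 pop 5: in=+ → + (was ⊥); enqueue [1]
  #7 pop 6: in=⊥ → + (no change)
  #8 pop 0: in=+ → + (was ⊥); enqueue [5]
  #9 pop 1: in=⊤ → ⊤ (was +); enqueue []
  #10 pop 5: in=⊤ → + (no change)

Fixpoint:
  val[0] = +
  val[1] = ⊤
  val[2] = ⊤
  val[3] = +
  val[4] = −
  val[5] = +
  val[6] = +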